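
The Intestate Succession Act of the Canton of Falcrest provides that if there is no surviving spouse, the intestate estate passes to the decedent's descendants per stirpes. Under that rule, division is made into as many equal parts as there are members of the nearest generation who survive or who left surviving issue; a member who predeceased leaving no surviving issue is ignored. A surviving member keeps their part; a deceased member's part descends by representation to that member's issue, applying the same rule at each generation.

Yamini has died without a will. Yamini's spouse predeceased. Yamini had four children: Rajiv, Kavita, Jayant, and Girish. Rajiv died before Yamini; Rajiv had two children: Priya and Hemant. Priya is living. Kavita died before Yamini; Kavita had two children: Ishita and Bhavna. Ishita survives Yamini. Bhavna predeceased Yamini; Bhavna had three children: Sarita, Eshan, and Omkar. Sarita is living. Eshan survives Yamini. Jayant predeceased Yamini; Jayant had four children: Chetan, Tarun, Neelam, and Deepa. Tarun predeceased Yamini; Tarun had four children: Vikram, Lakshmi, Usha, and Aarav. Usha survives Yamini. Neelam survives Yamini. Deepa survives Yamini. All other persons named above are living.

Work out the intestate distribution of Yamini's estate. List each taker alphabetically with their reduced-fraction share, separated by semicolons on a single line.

There is no surviving spouse, so the entire estate passes to Yamini's descendants per stirpes.
The estate is divided into 4 equal shares of 1/4 among Rajiv, Kavita, Jayant, Girish.
Rajiv predeceased; the 1/4 allotted to Rajiv's branch passes to Rajiv's issue by representation.
The 1/4 is divided into 2 equal shares of 1/8 among Priya, Hemant.
Priya is living and takes 1/8.
Hemant is living and takes 1/8.
Kavita predeceased; the 1/4 allotted to Kavita's branch passes to Kavita's issue by representation.
The 1/4 is divided into 2 equal shares of 1/8 among Ishita, Bhavna.
Ishita is living and takes 1/8.
Bhavna predeceased; the 1/8 allotted to Bhavna's branch passes to Bhavna's issue by representation.
The 1/8 is divided into 3 equal shares of 1/24 among Sarita, Eshan, Omkar.
Sarita is living and takes 1/24.
Eshan is living and takes 1/24.
Omkar is living and takes 1/24.
Jayant predeceased; the 1/4 allotted to Jayant's branch passes to Jayant's issue by representation.
The 1/4 is divided into 4 equal shares of 1/16 among Chetan, Tarun, Neelam, Deepa.
Chetan is living and takes 1/16.
Tarun predeceased; the 1/16 allotted to Tarun's branch passes to Tarun's issue by representation.
The 1/16 is divided into 4 equal shares of 1/64 among Vikram, Lakshmi, Usha, Aarav.
Vikram is living and takes 1/64.
Lakshmi is living and takes 1/64.
Usha is living and takes 1/64.
Aarav is living and takes 1/64.
Neelam is living and takes 1/16.
Deepa is living and takes 1/16.
Girish is living and takes 1/4.

Aarav 1/64; Chetan 1/16; Deepa 1/16; Eshan 1/24; Girish 1/4; Hemant 1/8; Ishita 1/8; Lakshmi 1/64; Neelam 1/16; Omkar 1/24; Priya 1/8; Sarita 1/24; Usha 1/64; Vikram 1/64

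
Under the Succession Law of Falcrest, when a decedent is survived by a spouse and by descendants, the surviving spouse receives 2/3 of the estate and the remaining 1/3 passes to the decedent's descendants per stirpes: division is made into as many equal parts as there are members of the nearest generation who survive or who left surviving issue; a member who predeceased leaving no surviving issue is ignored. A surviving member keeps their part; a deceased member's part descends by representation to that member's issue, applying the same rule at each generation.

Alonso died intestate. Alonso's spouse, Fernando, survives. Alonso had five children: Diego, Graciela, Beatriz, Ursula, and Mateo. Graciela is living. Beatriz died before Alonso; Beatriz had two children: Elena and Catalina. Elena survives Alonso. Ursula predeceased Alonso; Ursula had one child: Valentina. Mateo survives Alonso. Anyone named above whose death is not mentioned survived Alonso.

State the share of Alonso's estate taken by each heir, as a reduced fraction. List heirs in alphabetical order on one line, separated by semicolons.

Fernando, as surviving spouse, takes 2/3.
The remaining 1/3 passes to Alonso's descendants per stirpes.
The 1/3 is divided into 5 equal shares of 1/15 among Diego, Graciela, Beatriz, Ursula, Mateo.
Diego is living and takes 1/15.
Graciela is living and takes 1/15.
Beatriz predeceased; the 1/15 allotted to Beatriz's branch passes to Beatriz's issue by representation.
The 1/15 is divided into 2 equal shares of 1/30 among Elena, Catalina.
Elena is living and takes 1/30.
Catalina is living and takes 1/30.
Ursula predeceased; the 1/15 allotted to Ursula's branch passes to Ursula's issue by representation.
Valentina is the sole taker at this level and receives the full 1/15.
Mateo is living and takes 1/15.

Catalina 1/30; Diego 1/15; Elena 1/30; Fernando 2/3; Graciela 1/15; Mateo 1/15; Valentina 1/15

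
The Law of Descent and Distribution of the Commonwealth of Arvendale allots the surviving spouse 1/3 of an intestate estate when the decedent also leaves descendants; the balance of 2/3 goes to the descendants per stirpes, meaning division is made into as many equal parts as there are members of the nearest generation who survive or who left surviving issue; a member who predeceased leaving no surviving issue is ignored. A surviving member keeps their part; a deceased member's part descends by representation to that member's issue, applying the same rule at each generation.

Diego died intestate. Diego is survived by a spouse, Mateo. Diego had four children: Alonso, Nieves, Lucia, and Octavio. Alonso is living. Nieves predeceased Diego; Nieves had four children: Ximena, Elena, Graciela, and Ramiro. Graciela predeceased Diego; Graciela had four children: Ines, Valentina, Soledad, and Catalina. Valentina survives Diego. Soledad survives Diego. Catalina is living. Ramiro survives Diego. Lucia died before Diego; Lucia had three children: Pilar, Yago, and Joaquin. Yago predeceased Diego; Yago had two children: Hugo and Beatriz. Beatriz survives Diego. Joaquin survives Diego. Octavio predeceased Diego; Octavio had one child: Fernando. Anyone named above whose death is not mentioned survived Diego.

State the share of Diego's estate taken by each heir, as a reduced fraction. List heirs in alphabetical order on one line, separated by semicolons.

Alonso 1/6; Beatriz 1/36; Catalina 1/96; Elena 1/24; Fernando 1/6; Hugo 1/36; Ines 1/96; Joaquin 1/18; Mateo 1/3; Pilar 1/18; Ramiro 1/24; Soledad 1/96; Valentina 1/96; Ximena 1/24

Mateo, as surviving spouse, takes 1/3.
The remaining 2/3 passes to Diego's descendants per stirpes.
The 2/3 is divided into 4 equal shares of 1/6 among Alonso, Nieves, Lucia, Octavio.
Alonso is living and takes 1/6.
Nieves predeceased; the 1/6 allotted to Nieves's branch passes to Nieves's issue by representation.
The 1/6 is divided into 4 equal shares of 1/24 among Ximena, Elena, Graciela, Ramiro.
Ximena is living and takes 1/24.
Elena is living and takes 1/24.
Graciela predeceased; the 1/24 allotted to Graciela's branch passes to Graciela's issue by representation.
The 1/24 is divided into 4 equal shares of 1/96 among Ines, Valentina, Soledad, Catalina.
Ines is living and takes 1/96.
Valentina is living and takes 1/96.
Soledad is living and takes 1/96.
Catalina is living and takes 1/96.
Ramiro is living and takes 1/24.
Lucia predeceased; the 1/6 allotted to Lucia's branch passes to Lucia's issue by representation.
The 1/6 is divided into 3 equal shares of 1/18 among Pilar, Yago, Joaquin.
Pilar is living and takes 1/18.
Yago predeceased; the 1/18 allotted to Yago's branch passes to Yago's issue by representation.
The 1/18 is divided into 2 equal shares of 1/36 among Hugo, Beatriz.
Hugo is living and takes 1/36.
Beatriz is living and takes 1/36.
Joaquin is living and takes 1/18.
Octavio predeceased; the 1/6 allotted to Octavio's branch passes to Octavio's issue by representation.
Fernando is the sole taker at this level and receives the full 1/6.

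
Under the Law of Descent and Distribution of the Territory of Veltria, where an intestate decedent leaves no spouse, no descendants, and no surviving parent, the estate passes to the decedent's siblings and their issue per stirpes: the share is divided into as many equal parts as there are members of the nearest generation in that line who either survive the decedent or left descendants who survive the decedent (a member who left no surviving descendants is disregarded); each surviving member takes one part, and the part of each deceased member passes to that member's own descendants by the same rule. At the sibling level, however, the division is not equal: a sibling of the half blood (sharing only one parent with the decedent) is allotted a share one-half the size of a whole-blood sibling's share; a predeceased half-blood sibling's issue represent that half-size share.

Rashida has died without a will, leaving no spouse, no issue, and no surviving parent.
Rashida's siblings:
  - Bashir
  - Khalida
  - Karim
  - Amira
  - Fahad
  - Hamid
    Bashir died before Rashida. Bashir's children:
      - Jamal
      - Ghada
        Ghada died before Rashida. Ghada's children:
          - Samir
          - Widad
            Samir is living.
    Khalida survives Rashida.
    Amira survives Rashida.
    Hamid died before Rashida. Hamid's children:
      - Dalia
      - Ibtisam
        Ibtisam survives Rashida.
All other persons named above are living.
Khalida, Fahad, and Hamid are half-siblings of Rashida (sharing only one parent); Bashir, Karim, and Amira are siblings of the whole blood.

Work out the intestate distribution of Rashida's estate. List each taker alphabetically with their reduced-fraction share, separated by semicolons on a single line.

No spouse, descendants, or parent survives, so the estate passes to Rashida's siblings per stirpes.
Half-blood siblings count for one-half the weight of whole-blood siblings at the initial division.
Dividing 1 in proportion to weights (total weight 9/2): Bashir (weight 1) → 2/9; Khalida (weight 1/2) → 1/9; Karim (weight 1) → 2/9; Amira (weight 1) → 2/9; Fahad (weight 1/2) → 1/9; Hamid (weight 1/2) → 1/9.
Bashir predeceased; the 2/9 allotted to Bashir's branch passes to Bashir's issue by representation.
The 2/9 is divided into 2 equal shares of 1/9 among Jamal, Ghada.
Jamal is living and takes 1/9.
Ghada predeceased; the 1/9 allotted to Ghada's branch passes to Ghada's issue by representation.
The 1/9 is divided into 2 equal shares of 1/18 among Samir, Widad.
Samir is living and takes 1/18.
Widad is living and takes 1/18.
Khalida is living and takes 1/9.
Karim is living and takes 2/9.
Amira is living and takes 2/9.
Fahad is living and takes 1/9.
Hamid predeceased; the 1/9 allotted to Hamid's branch passes to Hamid's issue by representation.
The 1/9 is divided into 2 equal shares of 1/18 among Dalia, Ibtisam.
Dalia is living and takes 1/18.
Ibtisam is living and takes 1/18.

Amira 2/9; Dalia 1/18; Fahad 1/9; Ibtisam 1/18; Jamal 1/9; Karim 2/9; Khalida 1/9; Samir 1/18; Widad 1/18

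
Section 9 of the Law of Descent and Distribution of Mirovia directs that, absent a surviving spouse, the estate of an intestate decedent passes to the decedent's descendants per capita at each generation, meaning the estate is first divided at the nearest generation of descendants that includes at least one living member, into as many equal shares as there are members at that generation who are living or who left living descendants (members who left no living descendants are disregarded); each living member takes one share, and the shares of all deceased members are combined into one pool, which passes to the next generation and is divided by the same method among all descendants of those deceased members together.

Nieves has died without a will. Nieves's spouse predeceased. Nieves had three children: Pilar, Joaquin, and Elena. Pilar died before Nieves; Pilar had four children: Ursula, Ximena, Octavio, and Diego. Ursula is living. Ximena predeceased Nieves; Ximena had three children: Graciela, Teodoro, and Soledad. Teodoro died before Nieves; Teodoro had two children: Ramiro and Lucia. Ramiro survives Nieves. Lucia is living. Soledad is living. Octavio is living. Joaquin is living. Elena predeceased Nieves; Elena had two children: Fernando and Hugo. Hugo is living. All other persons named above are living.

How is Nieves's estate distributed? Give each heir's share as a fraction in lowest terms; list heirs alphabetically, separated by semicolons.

There is no surviving spouse, so the entire estate passes to Nieves's descendants per capita at each generation.
At generation 1 (Pilar, Joaquin, Elena) there are 3 shares of (1)/3 = 1/3 each.
Living: Joaquin — each takes 1/3.
Deceased: Pilar and Elena. Their combined 2/3 is pooled and carried to generation 2.
At generation 2 (Ursula, Ximena, Octavio, Diego, Fernando, Hugo) there are 6 shares of (2/3)/6 = 1/9 each.
Living: Ursula, Octavio, Diego, Fernando, and Hugo — each takes 1/9.
Deceased: Ximena. That 1/9 share is carried to generation 3.
At generation 3 (Graciela, Teodoro, Soledad) there are 3 shares of (1/9)/3 = 1/27 each.
Living: Graciela and Soledad — each takes 1/27.
Deceased: Teodoro. That 1/27 share is carried to generation 4.
At generation 4 (Ramiro, Lucia) there are 2 shares of (1/27)/2 = 1/54 each.
Living: Ramiro and Lucia — each takes 1/54.

Diego 1/9; Fernando 1/9; Graciela 1/27; Hugo 1/9; Joaquin 1/3; Lucia 1/54; Octavio 1/9; Ramiro 1/54; Soledad 1/27; Ursula 1/9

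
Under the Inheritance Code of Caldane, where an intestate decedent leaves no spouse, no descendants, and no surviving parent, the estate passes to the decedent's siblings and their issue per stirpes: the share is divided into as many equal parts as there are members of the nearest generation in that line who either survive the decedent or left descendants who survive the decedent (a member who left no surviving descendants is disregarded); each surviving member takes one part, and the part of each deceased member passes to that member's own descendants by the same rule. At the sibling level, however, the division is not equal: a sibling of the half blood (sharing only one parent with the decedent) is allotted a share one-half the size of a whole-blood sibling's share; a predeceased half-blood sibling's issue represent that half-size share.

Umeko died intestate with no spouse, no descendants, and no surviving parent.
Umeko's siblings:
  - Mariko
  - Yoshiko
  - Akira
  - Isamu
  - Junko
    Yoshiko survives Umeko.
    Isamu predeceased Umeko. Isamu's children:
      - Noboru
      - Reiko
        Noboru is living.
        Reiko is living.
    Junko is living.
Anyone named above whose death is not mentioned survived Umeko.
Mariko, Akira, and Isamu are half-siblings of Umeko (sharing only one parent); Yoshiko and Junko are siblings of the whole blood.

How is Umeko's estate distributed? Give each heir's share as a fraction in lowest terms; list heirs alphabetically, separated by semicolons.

No spouse, descendants, or parent survives, so the estate passes to Umeko's siblings per stirpes.
Half-blood siblings count for one-half the weight of whole-blood siblings at the initial division.
Dividing 1 in proportion to weights (total weight 7/2): Mariko (weight 1/2) → 1/7; Yoshiko (weight 1) → 2/7; Akira (weight 1/2) → 1/7; Isamu (weight 1/2) → 1/7; Junko (weight 1) → 2/7.
Mariko is living and takes 1/7.
Yoshiko is living and takes 2/7.
Akira is living and takes 1/7.
Isamu predeceased; the 1/7 allotted to Isamu's branch passes to Isamu's issue by representation.
The 1/7 is divided into 2 equal shares of 1/14 among Noboru, Reiko.
Noboru is living and takes 1/14.
Reiko is living and takes 1/14.
Junko is living and takes 2/7.

Akira 1/7; Junko 2/7; Mariko 1/7; Noboru 1/14; Reiko 1/14; Yoshiko 2/7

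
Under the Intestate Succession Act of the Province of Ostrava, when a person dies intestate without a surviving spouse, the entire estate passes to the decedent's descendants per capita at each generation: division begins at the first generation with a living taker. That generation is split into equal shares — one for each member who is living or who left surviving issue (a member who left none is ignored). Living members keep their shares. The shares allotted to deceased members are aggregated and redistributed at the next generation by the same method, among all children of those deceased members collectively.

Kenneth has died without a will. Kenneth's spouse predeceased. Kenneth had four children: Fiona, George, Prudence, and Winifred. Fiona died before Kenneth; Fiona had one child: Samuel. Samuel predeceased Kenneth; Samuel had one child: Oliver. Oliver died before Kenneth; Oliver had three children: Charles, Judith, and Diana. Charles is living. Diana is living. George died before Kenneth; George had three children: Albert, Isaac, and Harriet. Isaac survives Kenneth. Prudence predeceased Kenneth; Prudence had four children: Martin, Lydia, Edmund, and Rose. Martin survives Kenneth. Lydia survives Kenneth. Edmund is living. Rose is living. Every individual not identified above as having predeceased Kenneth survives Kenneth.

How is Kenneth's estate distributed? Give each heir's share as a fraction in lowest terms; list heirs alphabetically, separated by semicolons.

Albert 3/32; Charles 1/32; Diana 1/32; Edmund 3/32; Harriet 3/32; Isaac 3/32; Judith 1/32; Lydia 3/32; Martin 3/32; Rose 3/32; Winifred 1/4

There is no surviving spouse, so the entire estate passes to Kenneth's descendants per capita at each generation.
At generation 1 (Fiona, George, Prudence, Winifred) there are 4 shares of (1)/4 = 1/4 each.
Living: Winifred — each takes 1/4.
Deceased: Fiona, George, and Prudence. Their combined 3/4 is pooled and carried to generation 2.
At generation 2 (Samuel, Albert, Isaac, Harriet, Martin, Lydia, Edmund, Rose) there are 8 shares of (3/4)/8 = 3/32 each.
Living: Albert, Isaac, Harriet, Martin, Lydia, Edmund, and Rose — each takes 3/32.
Deceased: Samuel. That 3/32 share is carried to generation 3.
At generation 3 (Oliver) there are 1 shares of (3/32)/1 = 3/32 each.
Deceased: Oliver. That 3/32 share is carried to generation 4.
At generation 4 (Charles, Judith, Diana) there are 3 shares of (3/32)/3 = 1/32 each.
Living: Charles, Judith, and Diana — each takes 1/32.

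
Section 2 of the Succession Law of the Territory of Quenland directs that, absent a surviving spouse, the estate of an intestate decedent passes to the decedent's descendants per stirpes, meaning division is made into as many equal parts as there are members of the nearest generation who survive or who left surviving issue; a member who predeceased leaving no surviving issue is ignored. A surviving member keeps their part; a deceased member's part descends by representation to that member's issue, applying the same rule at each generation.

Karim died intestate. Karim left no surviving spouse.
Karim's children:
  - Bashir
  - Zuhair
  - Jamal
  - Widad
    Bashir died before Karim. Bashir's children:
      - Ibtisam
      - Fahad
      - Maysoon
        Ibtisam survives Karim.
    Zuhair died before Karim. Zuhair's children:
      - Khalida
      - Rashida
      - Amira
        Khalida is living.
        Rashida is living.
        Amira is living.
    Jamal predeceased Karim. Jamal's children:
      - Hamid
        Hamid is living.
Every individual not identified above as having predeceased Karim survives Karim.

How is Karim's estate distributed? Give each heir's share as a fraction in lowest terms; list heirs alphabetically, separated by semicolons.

Amira 1/12; Fahad 1/12; Hamid 1/4; Ibtisam 1/12; Khalida 1/12; Maysoon 1/12; Rashida 1/12; Widad 1/4

There is no surviving spouse, so the entire estate passes to Karim's descendants per stirpes.
The estate is divided into 4 equal shares of 1/4 among Bashir, Zuhair, Jamal, Widad.
Bashir predeceased; the 1/4 allotted to Bashir's branch passes to Bashir's issue by representation.
The 1/4 is divided into 3 equal shares of 1/12 among Ibtisam, Fahad, Maysoon.
Ibtisam is living and takes 1/12.
Fahad is living and takes 1/12.
Maysoon is living and takes 1/12.
Zuhair predeceased; the 1/4 allotted to Zuhair's branch passes to Zuhair's issue by representation.
The 1/4 is divided into 3 equal shares of 1/12 among Khalida, Rashida, Amira.
Khalida is living and takes 1/12.
Rashida is living and takes 1/12.
Amira is living and takes 1/12.
Jamal predeceased; the 1/4 allotted to Jamal's branch passes to Jamal's issue by representation.
Hamid is the sole taker at this level and receives the full 1/4.
Widad is living and takes 1/4.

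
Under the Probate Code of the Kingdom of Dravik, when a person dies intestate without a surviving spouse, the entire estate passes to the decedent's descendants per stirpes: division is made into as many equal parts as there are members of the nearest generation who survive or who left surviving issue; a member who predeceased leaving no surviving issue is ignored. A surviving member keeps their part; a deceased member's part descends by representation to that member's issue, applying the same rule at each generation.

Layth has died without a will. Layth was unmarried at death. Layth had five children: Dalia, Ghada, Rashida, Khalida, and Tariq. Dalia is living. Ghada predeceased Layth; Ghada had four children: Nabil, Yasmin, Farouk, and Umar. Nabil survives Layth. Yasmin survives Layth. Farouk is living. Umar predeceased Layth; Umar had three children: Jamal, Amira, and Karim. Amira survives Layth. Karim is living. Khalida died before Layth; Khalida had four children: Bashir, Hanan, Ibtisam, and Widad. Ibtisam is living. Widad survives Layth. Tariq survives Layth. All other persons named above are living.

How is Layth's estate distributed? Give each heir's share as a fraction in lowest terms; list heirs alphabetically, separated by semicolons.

Amira 1/60; Bashir 1/20; Dalia 1/5; Farouk 1/20; Hanan 1/20; Ibtisam 1/20; Jamal 1/60; Karim 1/60; Nabil 1/20; Rashida 1/5; Tariq 1/5; Widad 1/20; Yasmin 1/20

There is no surviving spouse, so the entire estate passes to Layth's descendants per stirpes.
The estate is divided into 5 equal shares of 1/5 among Dalia, Ghada, Rashida, Khalida, Tariq.
Dalia is living and takes 1/5.
Ghada predeceased; the 1/5 allotted to Ghada's branch passes to Ghada's issue by representation.
The 1/5 is divided into 4 equal shares of 1/20 among Nabil, Yasmin, Farouk, Umar.
Nabil is living and takes 1/20.
Yasmin is living and takes 1/20.
Farouk is living and takes 1/20.
Umar predeceased; the 1/20 allotted to Umar's branch passes to Umar's issue by representation.
The 1/20 is divided into 3 equal shares of 1/60 among Jamal, Amira, Karim.
Jamal is living and takes 1/60.
Amira is living and takes 1/60.
Karim is living and takes 1/60.
Rashida is living and takes 1/5.
Khalida predeceased; the 1/5 allotted to Khalida's branch passes to Khalida's issue by representation.
The 1/5 is divided into 4 equal shares of 1/20 among Bashir, Hanan, Ibtisam, Widad.
Bashir is living and takes 1/20.
Hanan is living and takes 1/20.
Ibtisam is living and takes 1/20.
Widad is living and takes 1/20.
Tariq is living and takes 1/5.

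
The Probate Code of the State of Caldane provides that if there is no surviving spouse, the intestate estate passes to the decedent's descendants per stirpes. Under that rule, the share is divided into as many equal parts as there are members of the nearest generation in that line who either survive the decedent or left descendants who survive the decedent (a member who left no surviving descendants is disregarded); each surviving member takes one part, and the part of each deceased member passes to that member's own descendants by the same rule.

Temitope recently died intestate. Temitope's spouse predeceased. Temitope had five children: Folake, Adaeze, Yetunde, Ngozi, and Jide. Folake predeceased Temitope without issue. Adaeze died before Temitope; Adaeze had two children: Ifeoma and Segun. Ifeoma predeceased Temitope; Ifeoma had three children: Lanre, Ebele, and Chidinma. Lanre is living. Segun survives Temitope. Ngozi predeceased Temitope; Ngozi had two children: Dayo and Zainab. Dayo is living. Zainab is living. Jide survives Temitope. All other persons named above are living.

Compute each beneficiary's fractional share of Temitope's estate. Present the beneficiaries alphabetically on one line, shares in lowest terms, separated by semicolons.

There is no surviving spouse, so the entire estate passes to Temitope's descendants per stirpes.
Folake left no surviving issue, so that branch lapses and is disregarded.
The estate is divided into 4 equal shares of 1/4 among Adaeze, Yetunde, Ngozi, Jide.
Adaeze predeceased; the 1/4 allotted to Adaeze's branch passes to Adaeze's issue by representation.
The 1/4 is divided into 2 equal shares of 1/8 among Ifeoma, Segun.
Ifeoma predeceased; the 1/8 allotted to Ifeoma's branch passes to Ifeoma's issue by representation.
The 1/8 is divided into 3 equal shares of 1/24 among Lanre, Ebele, Chidinma.
Lanre is living and takes 1/24.
Ebele is living and takes 1/24.
Chidinma is living and takes 1/24.
Segun is living and takes 1/8.
Yetunde is living and takes 1/4.
Ngozi predeceased; the 1/4 allotted to Ngozi's branch passes to Ngozi's issue by representation.
The 1/4 is divided into 2 equal shares of 1/8 among Dayo, Zainab.
Dayo is living and takes 1/8.
Zainab is living and takes 1/8.
Jide is living and takes 1/4.

Chidinma 1/24; Dayo 1/8; Ebele 1/24; Jide 1/4; Lanre 1/24; Segun 1/8; Yetunde 1/4; Zainab 1/8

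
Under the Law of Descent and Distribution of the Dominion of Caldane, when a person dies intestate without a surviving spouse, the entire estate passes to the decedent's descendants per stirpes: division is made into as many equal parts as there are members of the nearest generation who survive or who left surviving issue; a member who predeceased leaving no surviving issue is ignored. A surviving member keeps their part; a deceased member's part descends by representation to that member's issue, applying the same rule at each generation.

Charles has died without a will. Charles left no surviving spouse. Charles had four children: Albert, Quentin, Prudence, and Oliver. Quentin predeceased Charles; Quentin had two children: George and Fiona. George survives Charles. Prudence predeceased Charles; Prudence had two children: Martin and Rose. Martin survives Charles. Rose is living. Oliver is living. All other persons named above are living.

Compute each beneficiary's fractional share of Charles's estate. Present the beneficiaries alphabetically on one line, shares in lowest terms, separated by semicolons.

Albert 1/4; Fiona 1/8; George 1/8; Martin 1/8; Oliver 1/4; Rose 1/8

There is no surviving spouse, so the entire estate passes to Charles's descendants per stirpes.
The estate is divided into 4 equal shares of 1/4 among Albert, Quentin, Prudence, Oliver.
Albert is living and takes 1/4.
Quentin predeceased; the 1/4 allotted to Quentin's branch passes to Quentin's issue by representation.
The 1/4 is divided into 2 equal shares of 1/8 among George, Fiona.
George is living and takes 1/8.
Fiona is living and takes 1/8.
Prudence predeceased; the 1/4 allotted to Prudence's branch passes to Prudence's issue by representation.
The 1/4 is divided into 2 equal shares of 1/8 among Martin, Rose.
Martin is living and takes 1/8.
Rose is living and takes 1/8.
Oliver is living and takes 1/4.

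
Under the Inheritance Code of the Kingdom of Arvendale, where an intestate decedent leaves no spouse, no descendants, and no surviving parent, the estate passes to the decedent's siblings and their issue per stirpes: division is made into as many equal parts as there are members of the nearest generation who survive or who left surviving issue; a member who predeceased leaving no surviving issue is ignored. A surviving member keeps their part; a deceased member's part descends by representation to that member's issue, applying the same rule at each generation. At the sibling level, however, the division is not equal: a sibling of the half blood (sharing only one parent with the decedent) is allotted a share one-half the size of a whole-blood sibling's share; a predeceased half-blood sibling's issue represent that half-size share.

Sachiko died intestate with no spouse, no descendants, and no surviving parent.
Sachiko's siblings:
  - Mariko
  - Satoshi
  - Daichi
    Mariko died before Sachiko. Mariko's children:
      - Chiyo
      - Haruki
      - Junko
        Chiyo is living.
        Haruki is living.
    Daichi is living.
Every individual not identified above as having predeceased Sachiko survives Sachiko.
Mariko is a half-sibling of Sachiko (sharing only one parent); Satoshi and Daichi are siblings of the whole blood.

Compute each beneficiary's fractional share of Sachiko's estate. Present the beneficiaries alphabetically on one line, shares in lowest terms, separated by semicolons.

Chiyo 1/15; Daichi 2/5; Haruki 1/15; Junko 1/15; Satoshi 2/5

No spouse, descendants, or parent survives, so the estate passes to Sachiko's siblings per stirpes.
Half-blood siblings count for one-half the weight of whole-blood siblings at the initial division.
Dividing 1 in proportion to weights (total weight 5/2): Mariko (weight 1/2) → 1/5; Satoshi (weight 1) → 2/5; Daichi (weight 1) → 2/5.
Mariko predeceased; the 1/5 allotted to Mariko's branch passes to Mariko's issue by representation.
The 1/5 is divided into 3 equal shares of 1/15 among Chiyo, Haruki, Junko.
Chiyo is living and takes 1/15.
Haruki is living and takes 1/15.
Junko is living and takes 1/15.
Satoshi is living and takes 2/5.
Daichi is living and takes 2/5.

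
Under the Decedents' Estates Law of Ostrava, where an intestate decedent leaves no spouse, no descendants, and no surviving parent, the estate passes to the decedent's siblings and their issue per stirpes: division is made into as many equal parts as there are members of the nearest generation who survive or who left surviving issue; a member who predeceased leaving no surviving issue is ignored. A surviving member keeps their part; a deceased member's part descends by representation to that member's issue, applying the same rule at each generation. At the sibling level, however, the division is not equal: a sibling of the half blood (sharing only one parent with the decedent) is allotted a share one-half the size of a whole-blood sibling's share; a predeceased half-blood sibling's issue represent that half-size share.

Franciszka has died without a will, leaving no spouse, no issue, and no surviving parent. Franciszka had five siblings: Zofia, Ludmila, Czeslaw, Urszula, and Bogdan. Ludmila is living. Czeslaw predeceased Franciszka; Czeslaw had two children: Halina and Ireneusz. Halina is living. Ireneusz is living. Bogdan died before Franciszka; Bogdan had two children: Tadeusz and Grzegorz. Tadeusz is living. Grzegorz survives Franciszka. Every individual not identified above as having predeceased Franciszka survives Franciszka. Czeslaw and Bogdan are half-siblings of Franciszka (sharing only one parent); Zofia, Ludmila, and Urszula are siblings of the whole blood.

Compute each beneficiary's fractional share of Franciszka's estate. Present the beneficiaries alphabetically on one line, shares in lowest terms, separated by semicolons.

Grzegorz 1/16; Halina 1/16; Ireneusz 1/16; Ludmila 1/4; Tadeusz 1/16; Urszula 1/4; Zofia 1/4

No spouse, descendants, or parent survives, so the estate passes to Franciszka's siblings per stirpes.
Half-blood siblings count for one-half the weight of whole-blood siblings at the initial division.
Dividing 1 in proportion to weights (total weight 4): Zofia (weight 1) → 1/4; Ludmila (weight 1) → 1/4; Czeslaw (weight 1/2) → 1/8; Urszula (weight 1) → 1/4; Bogdan (weight 1/2) → 1/8.
Zofia is living and takes 1/4.
Ludmila is living and takes 1/4.
Czeslaw predeceased; the 1/8 allotted to Czeslaw's branch passes to Czeslaw's issue by representation.
The 1/8 is divided into 2 equal shares of 1/16 among Halina, Ireneusz.
Halina is living and takes 1/16.
Ireneusz is living and takes 1/16.
Urszula is living and takes 1/4.
Bogdan predeceased; the 1/8 allotted to Bogdan's branch passes to Bogdan's issue by representation.
The 1/8 is divided into 2 equal shares of 1/16 among Tadeusz, Grzegorz.
Tadeusz is living and takes 1/16.
Grzegorz is living and takes 1/16.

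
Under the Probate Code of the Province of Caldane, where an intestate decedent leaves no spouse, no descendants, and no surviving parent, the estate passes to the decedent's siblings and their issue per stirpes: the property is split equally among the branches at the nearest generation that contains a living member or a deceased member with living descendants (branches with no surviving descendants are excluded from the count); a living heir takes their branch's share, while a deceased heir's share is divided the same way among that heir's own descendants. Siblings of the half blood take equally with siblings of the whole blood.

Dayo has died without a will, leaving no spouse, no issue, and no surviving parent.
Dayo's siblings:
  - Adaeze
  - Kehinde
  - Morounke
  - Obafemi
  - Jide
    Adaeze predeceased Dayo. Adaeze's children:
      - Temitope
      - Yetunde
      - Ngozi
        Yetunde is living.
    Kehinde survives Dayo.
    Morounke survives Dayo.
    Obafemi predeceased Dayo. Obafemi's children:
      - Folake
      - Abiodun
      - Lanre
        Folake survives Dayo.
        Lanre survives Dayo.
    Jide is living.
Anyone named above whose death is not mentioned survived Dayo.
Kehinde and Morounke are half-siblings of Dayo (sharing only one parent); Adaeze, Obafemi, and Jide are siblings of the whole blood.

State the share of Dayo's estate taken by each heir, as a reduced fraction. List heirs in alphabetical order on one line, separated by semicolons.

Abiodun 1/15; Folake 1/15; Jide 1/5; Kehinde 1/5; Lanre 1/15; Morounke 1/5; Ngozi 1/15; Temitope 1/15; Yetunde 1/15

No spouse, descendants, or parent survives, so the estate passes to Dayo's siblings per stirpes.
Half-blood and whole-blood siblings take equally under the stated rule.
The estate is divided into 5 equal shares of 1/5 among Adaeze, Kehinde, Morounke, Obafemi, Jide.
Adaeze predeceased; the 1/5 allotted to Adaeze's branch passes to Adaeze's issue by representation.
The 1/5 is divided into 3 equal shares of 1/15 among Temitope, Yetunde, Ngozi.
Temitope is living and takes 1/15.
Yetunde is living and takes 1/15.
Ngozi is living and takes 1/15.
Kehinde is living and takes 1/5.
Morounke is living and takes 1/5.
Obafemi predeceased; the 1/5 allotted to Obafemi's branch passes to Obafemi's issue by representation.
The 1/5 is divided into 3 equal shares of 1/15 among Folake, Abiodun, Lanre.
Folake is living and takes 1/15.
Abiodun is living and takes 1/15.
Lanre is living and takes 1/15.
Jide is living and takes 1/5.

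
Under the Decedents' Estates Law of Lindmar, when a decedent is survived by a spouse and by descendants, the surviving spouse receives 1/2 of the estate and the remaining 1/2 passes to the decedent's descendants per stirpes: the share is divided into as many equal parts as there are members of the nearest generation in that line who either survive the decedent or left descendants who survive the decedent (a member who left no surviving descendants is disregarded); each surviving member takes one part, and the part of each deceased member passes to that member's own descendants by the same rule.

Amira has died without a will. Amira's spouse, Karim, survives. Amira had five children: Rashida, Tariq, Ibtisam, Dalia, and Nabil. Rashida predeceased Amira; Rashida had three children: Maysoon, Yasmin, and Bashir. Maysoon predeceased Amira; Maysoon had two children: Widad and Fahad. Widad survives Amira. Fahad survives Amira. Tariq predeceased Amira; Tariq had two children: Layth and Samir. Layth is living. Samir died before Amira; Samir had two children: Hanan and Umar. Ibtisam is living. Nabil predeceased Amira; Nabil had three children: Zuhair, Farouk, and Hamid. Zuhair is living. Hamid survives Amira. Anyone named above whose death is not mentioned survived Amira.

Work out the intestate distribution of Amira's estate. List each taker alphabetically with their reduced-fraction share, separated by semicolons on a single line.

Karim, as surviving spouse, takes 1/2.
The remaining 1/2 passes to Amira's descendants per stirpes.
The 1/2 is divided into 5 equal shares of 1/10 among Rashida, Tariq, Ibtisam, Dalia, Nabil.
Rashida predeceased; the 1/10 allotted to Rashida's branch passes to Rashida's issue by representation.
The 1/10 is divided into 3 equal shares of 1/30 among Maysoon, Yasmin, Bashir.
Maysoon predeceased; the 1/30 allotted to Maysoon's branch passes to Maysoon's issue by representation.
The 1/30 is divided into 2 equal shares of 1/60 among Widad, Fahad.
Widad is living and takes 1/60.
Fahad is living and takes 1/60.
Yasmin is living and takes 1/30.
Bashir is living and takes 1/30.
Tariq predeceased; the 1/10 allotted to Tariq's branch passes to Tariq's issue by representation.
The 1/10 is divided into 2 equal shares of 1/20 among Layth, Samir.
Layth is living and takes 1/20.
Samir predeceased; the 1/20 allotted to Samir's branch passes to Samir's issue by representation.
The 1/20 is divided into 2 equal shares of 1/40 among Hanan, Umar.
Hanan is living and takes 1/40.
Umar is living and takes 1/40.
Ibtisam is living and takes 1/10.
Dalia is living and takes 1/10.
Nabil predeceased; the 1/10 allotted to Nabil's branch passes to Nabil's issue by representation.
The 1/10 is divided into 3 equal shares of 1/30 among Zuhair, Farouk, Hamid.
Zuhair is living and takes 1/30.
Farouk is living and takes 1/30.
Hamid is living and takes 1/30.

Bashir 1/30; Dalia 1/10; Fahad 1/60; Farouk 1/30; Hamid 1/30; Hanan 1/40; Ibtisam 1/10; Karim 1/2; Layth 1/20; Umar 1/40; Widad 1/60; Yasmin 1/30; Zuhair 1/30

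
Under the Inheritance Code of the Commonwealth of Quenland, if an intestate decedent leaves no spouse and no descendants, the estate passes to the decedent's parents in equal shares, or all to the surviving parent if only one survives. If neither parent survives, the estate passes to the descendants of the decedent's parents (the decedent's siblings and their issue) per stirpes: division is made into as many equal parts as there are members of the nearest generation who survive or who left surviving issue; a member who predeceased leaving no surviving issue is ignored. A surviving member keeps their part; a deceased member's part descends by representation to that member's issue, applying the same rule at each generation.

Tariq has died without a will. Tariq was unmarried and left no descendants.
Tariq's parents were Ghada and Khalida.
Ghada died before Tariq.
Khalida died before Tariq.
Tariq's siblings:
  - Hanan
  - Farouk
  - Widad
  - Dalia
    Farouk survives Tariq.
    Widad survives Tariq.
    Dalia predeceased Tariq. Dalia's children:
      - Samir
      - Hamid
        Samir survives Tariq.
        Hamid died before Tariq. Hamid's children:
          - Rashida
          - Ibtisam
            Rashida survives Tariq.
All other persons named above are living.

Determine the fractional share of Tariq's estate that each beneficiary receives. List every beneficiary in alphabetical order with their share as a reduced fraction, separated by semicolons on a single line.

Neither parent survives and there are no descendants, so the estate passes to Tariq's siblings and their issue per stirpes.
The estate is divided into 4 equal shares of 1/4 among Hanan, Farouk, Widad, Dalia.
Hanan is living and takes 1/4.
Farouk is living and takes 1/4.
Widad is living and takes 1/4.
Dalia predeceased; the 1/4 allotted to Dalia's branch passes to Dalia's issue by representation.
The 1/4 is divided into 2 equal shares of 1/8 among Samir, Hamid.
Samir is living and takes 1/8.
Hamid predeceased; the 1/8 allotted to Hamid's branch passes to Hamid's issue by representation.
The 1/8 is divided into 2 equal shares of 1/16 among Rashida, Ibtisam.
Rashida is living and takes 1/16.
Ibtisam is living and takes 1/16.

Farouk 1/4; Hanan 1/4; Ibtisam 1/16; Rashida 1/16; Samir 1/8; Widad 1/4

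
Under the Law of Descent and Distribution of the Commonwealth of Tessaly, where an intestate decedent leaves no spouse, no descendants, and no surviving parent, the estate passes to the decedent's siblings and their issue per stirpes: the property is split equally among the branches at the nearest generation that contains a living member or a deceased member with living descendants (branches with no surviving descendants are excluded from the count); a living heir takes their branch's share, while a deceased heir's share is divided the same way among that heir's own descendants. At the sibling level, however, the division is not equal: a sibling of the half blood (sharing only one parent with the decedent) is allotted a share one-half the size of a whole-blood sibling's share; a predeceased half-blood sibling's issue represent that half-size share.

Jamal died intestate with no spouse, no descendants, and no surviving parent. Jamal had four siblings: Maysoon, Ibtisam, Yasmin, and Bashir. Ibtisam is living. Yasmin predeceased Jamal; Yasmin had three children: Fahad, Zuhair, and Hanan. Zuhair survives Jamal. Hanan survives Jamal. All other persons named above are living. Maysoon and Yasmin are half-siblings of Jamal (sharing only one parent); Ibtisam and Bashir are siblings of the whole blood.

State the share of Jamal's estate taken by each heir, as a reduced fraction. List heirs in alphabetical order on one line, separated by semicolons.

Bashir 1/3; Fahad 1/18; Hanan 1/18; Ibtisam 1/3; Maysoon 1/6; Zuhair 1/18

No spouse, descendants, or parent survives, so the estate passes to Jamal's siblings per stirpes.
Half-blood siblings count for one-half the weight of whole-blood siblings at the initial division.
Dividing 1 in proportion to weights (total weight 3): Maysoon (weight 1/2) → 1/6; Ibtisam (weight 1) → 1/3; Yasmin (weight 1/2) → 1/6; Bashir (weight 1) → 1/3.
Maysoon is living and takes 1/6.
Ibtisam is living and takes 1/3.
Yasmin predeceased; the 1/6 allotted to Yasmin's branch passes to Yasmin's issue by representation.
The 1/6 is divided into 3 equal shares of 1/18 among Fahad, Zuhair, Hanan.
Fahad is living and takes 1/18.
Zuhair is living and takes 1/18.
Hanan is living and takes 1/18.
Bashir is living and takes 1/3.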